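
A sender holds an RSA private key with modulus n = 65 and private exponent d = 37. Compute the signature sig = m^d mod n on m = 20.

m^2 ≡ 20^2 = 400 ≡ 10
m^4 ≡ 10^2 = 100 ≡ 35
m^8 ≡ 35^2 = 1225 ≡ 55
m^16 ≡ 55^2 = 3025 ≡ 35
m^32 ≡ 35^2 = 1225 ≡ 55
37 = 32 + 4 + 1, so m^37 ≡ 55·35·20 ≡ 20 (mod 65)

20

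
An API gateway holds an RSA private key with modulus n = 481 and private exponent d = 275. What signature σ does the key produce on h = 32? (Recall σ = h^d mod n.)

128

h^2 ≡ 32^2 = 1024 ≡ 62
h^4 ≡ 62^2 = 3844 ≡ 477
h^8 ≡ 477^2 = 227529 ≡ 16
h^16 ≡ 16^2 = 256
h^32 ≡ 256^2 = 65536 ≡ 120
h^64 ≡ 120^2 = 14400 ≡ 451
h^128 ≡ 451^2 = 203401 ≡ 419
h^256 ≡ 419^2 = 175561 ≡ 477
275 = 256 + 16 + 2 + 1, so h^275 ≡ 477·256·62·32 ≡ 128 (mod 481)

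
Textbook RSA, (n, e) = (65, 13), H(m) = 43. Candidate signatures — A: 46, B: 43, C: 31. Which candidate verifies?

B

Candidate A: Squares mod 65: 46^1≡46, 46^2≡36, 46^4≡61, 46^8≡16; 13 = 8 + 4 + 1, so 46^13 ≡ 16·61·46 ≡ 46 (mod 65)
Candidate B: Squares mod 65: 43^1≡43, 43^2≡29, 43^4≡61, 43^8≡16; 13 = 8 + 4 + 1, so 43^13 ≡ 16·61·43 ≡ 43 (mod 65)
  → matches H(m) = 43
Candidate C: Squares mod 65: 31^1≡31, 31^2≡51, 31^4≡1, 31^8≡1; 13 = 8 + 4 + 1, so 31^13 ≡ 1·1·31 ≡ 31 (mod 65)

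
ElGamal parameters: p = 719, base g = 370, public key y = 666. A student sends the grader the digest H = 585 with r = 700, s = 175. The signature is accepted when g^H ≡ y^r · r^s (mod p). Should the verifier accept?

Left side g^H mod p:
370^2 = 136900 ≡ 290
370^4 ≡ 290^2 = 84100 ≡ 696
370^8 ≡ 696^2 = 484416 ≡ 529
370^16 ≡ 529^2 = 279841 ≡ 150
370^32 ≡ 150^2 = 22500 ≡ 211
370^64 ≡ 211^2 = 44521 ≡ 662
370^128 ≡ 662^2 = 438244 ≡ 373
370^256 ≡ 373^2 = 139129 ≡ 362
370^512 ≡ 362^2 = 131044 ≡ 186
585 = 512 + 64 + 8 + 1, so 370^585 ≡ 186·662·529·370 ≡ 167 (mod 719)
Right side y^r · r^s mod p:
666^2 = 443556 ≡ 652
666^4 ≡ 652^2 = 425104 ≡ 175
666^8 ≡ 175^2 = 30625 ≡ 427
666^16 ≡ 427^2 = 182329 ≡ 422
666^32 ≡ 422^2 = 178084 ≡ 491
666^64 ≡ 491^2 = 241081 ≡ 216
666^128 ≡ 216^2 = 46656 ≡ 640
666^256 ≡ 640^2 = 409600 ≡ 489
666^512 ≡ 489^2 = 239121 ≡ 413
700 = 512 + 128 + 32 + 16 + 8 + 4, so 666^700 ≡ 413·640·491·422·427·175 ≡ 108 (mod 719)
700^2 = 490000 ≡ 361
700^4 ≡ 361^2 = 130321 ≡ 182
700^8 ≡ 182^2 = 33124 ≡ 50
700^16 ≡ 50^2 = 2500 ≡ 343
700^32 ≡ 343^2 = 117649 ≡ 452
700^64 ≡ 452^2 = 204304 ≡ 108
700^128 ≡ 108^2 = 11664 ≡ 160
175 = 128 + 32 + 8 + 4 + 2 + 1, so 700^175 ≡ 160·452·50·182·361·700 ≡ 62 (mod 719)
108·62 = 6696 ≡ 225 (mod 719)
167 ≠ 225, so verification fails.

reject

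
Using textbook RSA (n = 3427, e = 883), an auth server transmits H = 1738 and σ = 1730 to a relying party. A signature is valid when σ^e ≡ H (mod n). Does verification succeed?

Squares mod 3427: σ^1≡1730, σ^2≡1129, σ^4≡3224, σ^8≡85, σ^16≡371, σ^32≡561, σ^64≡2864, σ^128≡1685, σ^256≡1669, σ^512≡2837
883 = 512 + 256 + 64 + 32 + 16 + 2 + 1, so σ^883 ≡ 2837·1669·2864·561·371·1129·1730 ≡ 1689 (mod 3427)
The recovered value 1689 does not match the digest 1738.

fails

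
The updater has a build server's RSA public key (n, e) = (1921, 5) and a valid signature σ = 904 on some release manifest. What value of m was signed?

226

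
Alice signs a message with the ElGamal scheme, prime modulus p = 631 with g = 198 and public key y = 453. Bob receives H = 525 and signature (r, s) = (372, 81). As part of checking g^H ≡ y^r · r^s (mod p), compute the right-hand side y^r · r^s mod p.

630

453^2 = 205209 ≡ 134
453^4 ≡ 134^2 = 17956 ≡ 288
453^8 ≡ 288^2 = 82944 ≡ 283
453^16 ≡ 283^2 = 80089 ≡ 583
453^32 ≡ 583^2 = 339889 ≡ 411
453^64 ≡ 411^2 = 168921 ≡ 444
453^128 ≡ 444^2 = 197136 ≡ 264
453^256 ≡ 264^2 = 69696 ≡ 286
372 = 256 + 64 + 32 + 16 + 4, so 453^372 ≡ 286·444·411·583·288 ≡ 34 (mod 631)
372^2 = 138384 ≡ 195
372^4 ≡ 195^2 = 38025 ≡ 165
372^8 ≡ 165^2 = 27225 ≡ 92
372^16 ≡ 92^2 = 8464 ≡ 261
372^32 ≡ 261^2 = 68121 ≡ 604
372^64 ≡ 604^2 = 364816 ≡ 98
81 = 64 + 16 + 1, so 372^81 ≡ 98·261·372 ≡ 167 (mod 631)
y^r · r^s ≡ 34·167 = 5678 ≡ 630 (mod 631)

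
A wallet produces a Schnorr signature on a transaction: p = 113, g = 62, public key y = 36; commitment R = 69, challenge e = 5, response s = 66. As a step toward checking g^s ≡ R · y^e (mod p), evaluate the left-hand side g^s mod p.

Squares mod 113: 62^1≡62, 62^2≡2, 62^4≡4, 62^8≡16, 62^16≡30, 62^32≡109, 62^64≡16
66 = 64 + 2, so 62^66 ≡ 16·2 ≡ 32 (mod 113)

32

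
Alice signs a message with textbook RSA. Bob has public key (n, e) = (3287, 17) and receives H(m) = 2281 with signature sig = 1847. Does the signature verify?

does not verify

Squares mod 3287: sig^1≡1847, sig^2≡2790, sig^4≡484, sig^8≡879, sig^16≡196
17 = 16 + 1, so sig^17 ≡ 196·1847 ≡ 442 (mod 3287)
sig^17 mod 3287 = 442, but H(m) = 2281.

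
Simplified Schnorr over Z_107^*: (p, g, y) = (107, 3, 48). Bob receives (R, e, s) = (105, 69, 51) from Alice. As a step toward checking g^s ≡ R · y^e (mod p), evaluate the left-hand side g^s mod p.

3^2 = 9
3^4 ≡ 9^2 = 81
3^8 ≡ 81^2 = 6561 ≡ 34
3^16 ≡ 34^2 = 1156 ≡ 86
3^32 ≡ 86^2 = 7396 ≡ 13
51 = 32 + 16 + 2 + 1, so 3^51 ≡ 13·86·9·3 ≡ 12 (mod 107)

12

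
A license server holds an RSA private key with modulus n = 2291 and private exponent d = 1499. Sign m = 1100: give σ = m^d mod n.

m^2 ≡ 1100^2 = 1210000 ≡ 352
m^4 ≡ 352^2 = 123904 ≡ 190
m^8 ≡ 190^2 = 36100 ≡ 1735
m^16 ≡ 1735^2 = 3010225 ≡ 2142
m^32 ≡ 2142^2 = 4588164 ≡ 1582
m^64 ≡ 1582^2 = 2502724 ≡ 952
m^128 ≡ 952^2 = 906304 ≡ 1359
m^256 ≡ 1359^2 = 1846881 ≡ 335
m^512 ≡ 335^2 = 112225 ≡ 2257
m^1024 ≡ 2257^2 = 5094049 ≡ 1156
1499 = 1024 + 256 + 128 + 64 + 16 + 8 + 2 + 1, so m^1499 ≡ 1156·335·1359·952·2142·1735·352·1100 ≡ 1684 (mod 2291)

1684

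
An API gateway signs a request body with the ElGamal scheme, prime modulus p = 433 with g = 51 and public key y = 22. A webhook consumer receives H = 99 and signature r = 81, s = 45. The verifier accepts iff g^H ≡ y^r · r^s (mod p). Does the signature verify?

Left side g^H mod p:
Squares mod 433: 51^1≡51, 51^2≡3, 51^4≡9, 51^8≡81, 51^16≡66, 51^32≡26, 51^64≡243
99 = 64 + 32 + 2 + 1, so 51^99 ≡ 243·26·3·51 ≡ 198 (mod 433)
Right side y^r · r^s mod p:
Squares mod 433: 22^1≡22, 22^2≡51, 22^4≡3, 22^8≡9, 22^16≡81, 22^32≡66, 22^64≡26
81 = 64 + 16 + 1, so 22^81 ≡ 26·81·22 ≡ 1 (mod 433)
Squares mod 433: 81^1≡81, 81^2≡66, 81^4≡26, 81^8≡243, 81^16≡161, 81^32≡374
45 = 32 + 8 + 4 + 1, so 81^45 ≡ 374·243·26·81 ≡ 234 (mod 433)
1·234 = 234 ≡ 234 (mod 433)
198 ≠ 234, so verification fails.

does not verify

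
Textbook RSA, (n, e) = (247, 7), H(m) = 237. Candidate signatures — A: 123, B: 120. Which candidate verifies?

B

Candidate A: 123^7 mod 247 = 137
Candidate B: 120^7 mod 247 = 237
  → matches H(m) = 237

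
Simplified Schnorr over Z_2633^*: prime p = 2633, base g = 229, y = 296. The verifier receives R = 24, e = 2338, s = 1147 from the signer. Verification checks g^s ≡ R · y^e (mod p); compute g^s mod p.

45

Squares mod 2633: 229^1≡229, 229^2≡2414, 229^4≡567, 229^8≡263, 229^16≡711, 229^32≡2618, 229^64≡225, 229^128≡598, 229^256≡2149, 229^512≡2552, 229^1024≡1295
1147 = 1024 + 64 + 32 + 16 + 8 + 2 + 1, so 229^1147 ≡ 1295·225·2618·711·263·2414·229 ≡ 45 (mod 2633)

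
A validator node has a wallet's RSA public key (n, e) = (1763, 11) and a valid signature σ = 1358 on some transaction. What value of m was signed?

1758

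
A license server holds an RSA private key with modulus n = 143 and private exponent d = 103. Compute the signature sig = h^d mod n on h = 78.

78

h^2 ≡ 78^2 = 6084 ≡ 78
h^4 ≡ 78^2 = 6084 ≡ 78
h^8 ≡ 78^2 = 6084 ≡ 78
h^16 ≡ 78^2 = 6084 ≡ 78
h^32 ≡ 78^2 = 6084 ≡ 78
h^64 ≡ 78^2 = 6084 ≡ 78
103 = 64 + 32 + 4 + 2 + 1, so h^103 ≡ 78·78·78·78·78 ≡ 78 (mod 143)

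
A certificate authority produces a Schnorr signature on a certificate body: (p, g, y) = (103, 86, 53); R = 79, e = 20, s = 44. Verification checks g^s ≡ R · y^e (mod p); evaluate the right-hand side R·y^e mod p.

Squares mod 103: 53^1≡53, 53^2≡28, 53^4≡63, 53^8≡55, 53^16≡38
20 = 16 + 4, so 53^20 ≡ 38·63 ≡ 25 (mod 103)
R · y^e ≡ 79·25 = 1975 ≡ 18 (mod 103)

18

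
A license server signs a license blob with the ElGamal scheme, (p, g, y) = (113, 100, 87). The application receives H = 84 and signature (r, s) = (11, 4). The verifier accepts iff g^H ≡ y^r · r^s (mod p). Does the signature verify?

Left side g^H mod p:
100^2 = 10000 ≡ 56
100^4 ≡ 56^2 = 3136 ≡ 85
100^8 ≡ 85^2 = 7225 ≡ 106
100^16 ≡ 106^2 = 11236 ≡ 49
100^32 ≡ 49^2 = 2401 ≡ 28
100^64 ≡ 28^2 = 784 ≡ 106
84 = 64 + 16 + 4, so 100^84 ≡ 106·49·85 ≡ 112 (mod 113)
Right side y^r · r^s mod p:
87^2 = 7569 ≡ 111
87^4 ≡ 111^2 = 12321 ≡ 4
87^8 ≡ 4^2 = 16
11 = 8 + 2 + 1, so 87^11 ≡ 16·111·87 ≡ 41 (mod 113)
11^2 = 121 ≡ 8
11^4 ≡ 8^2 = 64
41·64 = 2624 ≡ 25 (mod 113)
112 ≠ 25, so verification fails.

does not verify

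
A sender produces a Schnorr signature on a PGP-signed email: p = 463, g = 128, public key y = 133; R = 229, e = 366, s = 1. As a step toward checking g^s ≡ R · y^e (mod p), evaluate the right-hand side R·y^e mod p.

128

133^2 = 17689 ≡ 95
133^4 ≡ 95^2 = 9025 ≡ 228
133^8 ≡ 228^2 = 51984 ≡ 128
133^16 ≡ 128^2 = 16384 ≡ 179
133^32 ≡ 179^2 = 32041 ≡ 94
133^64 ≡ 94^2 = 8836 ≡ 39
133^128 ≡ 39^2 = 1521 ≡ 132
133^256 ≡ 132^2 = 17424 ≡ 293
366 = 256 + 64 + 32 + 8 + 4 + 2, so 133^366 ≡ 293·39·94·128·228·95 ≡ 134 (mod 463)
R · y^e ≡ 229·134 = 30686 ≡ 128 (mod 463)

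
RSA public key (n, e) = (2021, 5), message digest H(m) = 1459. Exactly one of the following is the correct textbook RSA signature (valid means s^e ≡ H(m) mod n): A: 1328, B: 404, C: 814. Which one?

B

Candidate A: Squares mod 2021: 1328^1≡1328, 1328^2≡1272, 1328^4≡1184; 5 = 4 + 1, so 1328^5 ≡ 1184·1328 ≡ 14 (mod 2021)
Candidate B: Squares mod 2021: 404^1≡404, 404^2≡1536, 404^4≡789; 5 = 4 + 1, so 404^5 ≡ 789·404 ≡ 1459 (mod 2021)
  → matches H(m) = 1459
Candidate C: Squares mod 2021: 814^1≡814, 814^2≡1729, 814^4≡382; 5 = 4 + 1, so 814^5 ≡ 382·814 ≡ 1735 (mod 2021)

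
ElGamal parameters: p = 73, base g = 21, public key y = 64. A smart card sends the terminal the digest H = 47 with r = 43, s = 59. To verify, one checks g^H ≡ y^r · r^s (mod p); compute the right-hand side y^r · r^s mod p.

7

64^2 = 4096 ≡ 8
64^4 ≡ 8^2 = 64
64^8 ≡ 64^2 = 4096 ≡ 8
64^16 ≡ 8^2 = 64
64^32 ≡ 64^2 = 4096 ≡ 8
43 = 32 + 8 + 2 + 1, so 64^43 ≡ 8·8·8·64 ≡ 64 (mod 73)
43^2 = 1849 ≡ 24
43^4 ≡ 24^2 = 576 ≡ 65
43^8 ≡ 65^2 = 4225 ≡ 64
43^16 ≡ 64^2 = 4096 ≡ 8
43^32 ≡ 8^2 = 64
59 = 32 + 16 + 8 + 2 + 1, so 43^59 ≡ 64·8·64·24·43 ≡ 56 (mod 73)
y^r · r^s ≡ 64·56 = 3584 ≡ 7 (mod 73)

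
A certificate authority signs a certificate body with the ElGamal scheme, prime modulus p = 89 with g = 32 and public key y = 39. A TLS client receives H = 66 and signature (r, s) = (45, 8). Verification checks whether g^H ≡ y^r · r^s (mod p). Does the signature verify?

Left side g^H mod p:
32^2 = 1024 ≡ 45
32^4 ≡ 45^2 = 2025 ≡ 67
32^8 ≡ 67^2 = 4489 ≡ 39
32^16 ≡ 39^2 = 1521 ≡ 8
32^32 ≡ 8^2 = 64
32^64 ≡ 64^2 = 4096 ≡ 2
66 = 64 + 2, so 32^66 ≡ 2·45 ≡ 1 (mod 89)
Right side y^r · r^s mod p:
39^2 = 1521 ≡ 8
39^4 ≡ 8^2 = 64
39^8 ≡ 64^2 = 4096 ≡ 2
39^16 ≡ 2^2 = 4
39^32 ≡ 4^2 = 16
45 = 32 + 8 + 4 + 1, so 39^45 ≡ 16·2·64·39 ≡ 39 (mod 89)
45^2 = 2025 ≡ 67
45^4 ≡ 67^2 = 4489 ≡ 39
45^8 ≡ 39^2 = 1521 ≡ 8
39·8 = 312 ≡ 45 (mod 89)
1 ≠ 45, so verification fails.

does not verify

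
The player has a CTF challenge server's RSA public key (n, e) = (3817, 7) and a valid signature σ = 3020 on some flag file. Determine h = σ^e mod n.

σ^2 ≡ 3020^2 = 9120400 ≡ 1587
σ^4 ≡ 1587^2 = 2518569 ≡ 3166
7 = 4 + 2 + 1, so σ^7 ≡ 3166·1587·3020 ≡ 3132 (mod 3817)

3132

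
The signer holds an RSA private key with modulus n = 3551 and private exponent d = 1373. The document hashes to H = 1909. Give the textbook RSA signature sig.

2863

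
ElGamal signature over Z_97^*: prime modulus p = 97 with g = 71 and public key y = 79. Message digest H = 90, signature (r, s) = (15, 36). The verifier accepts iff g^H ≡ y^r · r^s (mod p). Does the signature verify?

verifies

Left side g^H mod p:
71^2 = 5041 ≡ 94
71^4 ≡ 94^2 = 8836 ≡ 9
71^8 ≡ 9^2 = 81
71^16 ≡ 81^2 = 6561 ≡ 62
71^32 ≡ 62^2 = 3844 ≡ 61
71^64 ≡ 61^2 = 3721 ≡ 35
90 = 64 + 16 + 8 + 2, so 71^90 ≡ 35·62·81·94 ≡ 79 (mod 97)
Right side y^r · r^s mod p:
79^2 = 6241 ≡ 33
79^4 ≡ 33^2 = 1089 ≡ 22
79^8 ≡ 22^2 = 484 ≡ 96
15 = 8 + 4 + 2 + 1, so 79^15 ≡ 96·22·33·79 ≡ 70 (mod 97)
15^2 = 225 ≡ 31
15^4 ≡ 31^2 = 961 ≡ 88
15^8 ≡ 88^2 = 7744 ≡ 81
15^16 ≡ 81^2 = 6561 ≡ 62
15^32 ≡ 62^2 = 3844 ≡ 61
36 = 32 + 4, so 15^36 ≡ 61·88 ≡ 33 (mod 97)
70·33 = 2310 ≡ 79 (mod 97)
79 ≡ 79 (mod 97), so the signature is genuine.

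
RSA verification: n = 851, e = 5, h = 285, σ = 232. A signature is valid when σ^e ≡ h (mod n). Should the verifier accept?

σ^2 ≡ 232^2 = 53824 ≡ 211
σ^4 ≡ 211^2 = 44521 ≡ 269
5 = 4 + 1, so σ^5 ≡ 269·232 ≡ 285 (mod 851)
Since 285 equals the digest 285, verification succeeds.

accept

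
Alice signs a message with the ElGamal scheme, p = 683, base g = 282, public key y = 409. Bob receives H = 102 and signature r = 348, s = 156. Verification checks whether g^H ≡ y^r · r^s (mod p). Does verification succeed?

fails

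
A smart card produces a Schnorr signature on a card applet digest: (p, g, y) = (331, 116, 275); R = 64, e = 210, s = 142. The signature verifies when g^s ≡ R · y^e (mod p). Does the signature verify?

verifies

g^s mod p:
116^2 = 13456 ≡ 216
116^4 ≡ 216^2 = 46656 ≡ 316
116^8 ≡ 316^2 = 99856 ≡ 225
116^16 ≡ 225^2 = 50625 ≡ 313
116^32 ≡ 313^2 = 97969 ≡ 324
116^64 ≡ 324^2 = 104976 ≡ 49
116^128 ≡ 49^2 = 2401 ≡ 84
142 = 128 + 8 + 4 + 2, so 116^142 ≡ 84·225·316·216 ≡ 324 (mod 331)
R · y^e mod p:
275^2 = 75625 ≡ 157
275^4 ≡ 157^2 = 24649 ≡ 155
275^8 ≡ 155^2 = 24025 ≡ 193
275^16 ≡ 193^2 = 37249 ≡ 177
275^32 ≡ 177^2 = 31329 ≡ 215
275^64 ≡ 215^2 = 46225 ≡ 216
275^128 ≡ 216^2 = 46656 ≡ 316
210 = 128 + 64 + 16 + 2, so 275^210 ≡ 316·216·177·157 ≡ 274 (mod 331)
64·274 = 17536 ≡ 324 (mod 331)
324 ≡ 324 (mod 331); signature holds.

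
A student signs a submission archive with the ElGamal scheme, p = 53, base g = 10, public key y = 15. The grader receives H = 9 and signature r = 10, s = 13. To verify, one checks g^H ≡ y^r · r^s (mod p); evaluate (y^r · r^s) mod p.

28

15^2 = 225 ≡ 13
15^4 ≡ 13^2 = 169 ≡ 10
15^8 ≡ 10^2 = 100 ≡ 47
10 = 8 + 2, so 15^10 ≡ 47·13 ≡ 28 (mod 53)
10^2 = 100 ≡ 47
10^4 ≡ 47^2 = 2209 ≡ 36
10^8 ≡ 36^2 = 1296 ≡ 24
13 = 8 + 4 + 1, so 10^13 ≡ 24·36·10 ≡ 1 (mod 53)
y^r · r^s ≡ 28·1 = 28 ≡ 28 (mod 53)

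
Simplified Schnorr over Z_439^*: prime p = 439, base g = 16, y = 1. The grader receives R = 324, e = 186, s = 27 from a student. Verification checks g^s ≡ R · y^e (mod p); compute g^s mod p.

324

16^2 = 256
16^4 ≡ 256^2 = 65536 ≡ 125
16^8 ≡ 125^2 = 15625 ≡ 260
16^16 ≡ 260^2 = 67600 ≡ 433
27 = 16 + 8 + 2 + 1, so 16^27 ≡ 433·260·256·16 ≡ 324 (mod 439)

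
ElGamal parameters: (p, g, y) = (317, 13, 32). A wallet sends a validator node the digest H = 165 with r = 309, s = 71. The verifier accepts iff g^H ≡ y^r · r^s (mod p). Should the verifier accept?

Left side g^H mod p:
Squares mod 317: 13^1≡13, 13^2≡169, 13^4≡31, 13^8≡10, 13^16≡100, 13^32≡173, 13^64≡131, 13^128≡43
165 = 128 + 32 + 4 + 1, so 13^165 ≡ 43·173·31·13 ≡ 48 (mod 317)
Right side y^r · r^s mod p:
Squares mod 317: 32^1≡32, 32^2≡73, 32^4≡257, 32^8≡113, 32^16≡89, 32^32≡313, 32^64≡16, 32^128≡256, 32^256≡234
309 = 256 + 32 + 16 + 4 + 1, so 32^309 ≡ 234·313·89·257·32 ≡ 62 (mod 317)
Squares mod 317: 309^1≡309, 309^2≡64, 309^4≡292, 309^8≡308, 309^16≡81, 309^32≡221, 309^64≡23
71 = 64 + 4 + 2 + 1, so 309^71 ≡ 23·292·64·309 ≡ 224 (mod 317)
62·224 = 13888 ≡ 257 (mod 317)
48 ≠ 257, so verification fails.

reject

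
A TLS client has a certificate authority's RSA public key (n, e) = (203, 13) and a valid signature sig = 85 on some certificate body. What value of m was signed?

Squares mod 203: sig^1≡85, sig^2≡120, sig^4≡190, sig^8≡169
13 = 8 + 4 + 1, so sig^13 ≡ 169·190·85 ≡ 15 (mod 203)

15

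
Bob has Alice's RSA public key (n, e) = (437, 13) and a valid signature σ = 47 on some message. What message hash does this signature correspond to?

139

σ^13 mod 437 = 139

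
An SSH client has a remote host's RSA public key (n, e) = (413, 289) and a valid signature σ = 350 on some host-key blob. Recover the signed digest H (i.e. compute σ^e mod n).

280

σ^289 mod 413 = 280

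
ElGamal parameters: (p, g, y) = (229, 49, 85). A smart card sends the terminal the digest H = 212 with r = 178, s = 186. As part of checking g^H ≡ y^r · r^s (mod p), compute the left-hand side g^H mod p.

91

49^2 = 2401 ≡ 111
49^4 ≡ 111^2 = 12321 ≡ 184
49^8 ≡ 184^2 = 33856 ≡ 193
49^16 ≡ 193^2 = 37249 ≡ 151
49^32 ≡ 151^2 = 22801 ≡ 130
49^64 ≡ 130^2 = 16900 ≡ 183
49^128 ≡ 183^2 = 33489 ≡ 55
212 = 128 + 64 + 16 + 4, so 49^212 ≡ 55·183·151·184 ≡ 91 (mod 229)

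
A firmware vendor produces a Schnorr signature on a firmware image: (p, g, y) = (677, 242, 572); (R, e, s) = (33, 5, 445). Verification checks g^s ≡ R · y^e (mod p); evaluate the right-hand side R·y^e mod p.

234

Squares mod 677: 572^1≡572, 572^2≡193, 572^4≡14
5 = 4 + 1, so 572^5 ≡ 14·572 ≡ 561 (mod 677)
R · y^e ≡ 33·561 = 18513 ≡ 234 (mod 677)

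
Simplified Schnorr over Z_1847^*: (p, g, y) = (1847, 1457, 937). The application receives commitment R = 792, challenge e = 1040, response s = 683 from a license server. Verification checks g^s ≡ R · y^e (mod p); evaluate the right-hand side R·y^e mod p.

631

937^2 = 877969 ≡ 644
937^4 ≡ 644^2 = 414736 ≡ 1008
937^8 ≡ 1008^2 = 1016064 ≡ 214
937^16 ≡ 214^2 = 45796 ≡ 1468
937^32 ≡ 1468^2 = 2155024 ≡ 1422
937^64 ≡ 1422^2 = 2022084 ≡ 1466
937^128 ≡ 1466^2 = 2149156 ≡ 1095
937^256 ≡ 1095^2 = 1199025 ≡ 322
937^512 ≡ 322^2 = 103684 ≡ 252
937^1024 ≡ 252^2 = 63504 ≡ 706
1040 = 1024 + 16, so 937^1040 ≡ 706·1468 ≡ 241 (mod 1847)
R · y^e ≡ 792·241 = 190872 ≡ 631 (mod 1847)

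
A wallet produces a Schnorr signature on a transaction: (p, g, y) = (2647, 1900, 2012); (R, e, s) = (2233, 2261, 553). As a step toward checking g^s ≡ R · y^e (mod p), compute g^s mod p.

893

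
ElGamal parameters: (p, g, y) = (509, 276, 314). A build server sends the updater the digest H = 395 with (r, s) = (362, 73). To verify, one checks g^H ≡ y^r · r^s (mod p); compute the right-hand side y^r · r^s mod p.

314^2 = 98596 ≡ 359
314^4 ≡ 359^2 = 128881 ≡ 104
314^8 ≡ 104^2 = 10816 ≡ 127
314^16 ≡ 127^2 = 16129 ≡ 350
314^32 ≡ 350^2 = 122500 ≡ 340
314^64 ≡ 340^2 = 115600 ≡ 57
314^128 ≡ 57^2 = 3249 ≡ 195
314^256 ≡ 195^2 = 38025 ≡ 359
362 = 256 + 64 + 32 + 8 + 2, so 314^362 ≡ 359·57·340·127·359 ≡ 30 (mod 509)
362^2 = 131044 ≡ 231
362^4 ≡ 231^2 = 53361 ≡ 425
362^8 ≡ 425^2 = 180625 ≡ 439
362^16 ≡ 439^2 = 192721 ≡ 319
362^32 ≡ 319^2 = 101761 ≡ 470
362^64 ≡ 470^2 = 220900 ≡ 503
73 = 64 + 8 + 1, so 362^73 ≡ 503·439·362 ≡ 358 (mod 509)
y^r · r^s ≡ 30·358 = 10740 ≡ 51 (mod 509)

51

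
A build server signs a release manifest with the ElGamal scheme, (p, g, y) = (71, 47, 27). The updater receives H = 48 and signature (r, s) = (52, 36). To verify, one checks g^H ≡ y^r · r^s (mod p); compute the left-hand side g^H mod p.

47^2 = 2209 ≡ 8
47^4 ≡ 8^2 = 64
47^8 ≡ 64^2 = 4096 ≡ 49
47^16 ≡ 49^2 = 2401 ≡ 58
47^32 ≡ 58^2 = 3364 ≡ 27
48 = 32 + 16, so 47^48 ≡ 27·58 ≡ 4 (mod 71)

4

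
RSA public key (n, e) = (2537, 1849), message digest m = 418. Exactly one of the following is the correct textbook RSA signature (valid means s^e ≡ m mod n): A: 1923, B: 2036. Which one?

Candidate A: 1923^2 = 3697929 ≡ 1520; 1923^4 ≡ 1520^2 = 2310400 ≡ 1730; 1923^8 ≡ 1730^2 = 2992900 ≡ 1777; 1923^16 ≡ 1777^2 = 3157729 ≡ 1701; 1923^32 ≡ 1701^2 = 2893401 ≡ 1221; 1923^64 ≡ 1221^2 = 1490841 ≡ 1622; 1923^128 ≡ 1622^2 = 2630884 ≡ 15; 1923^256 ≡ 15^2 = 225; 1923^512 ≡ 225^2 = 50625 ≡ 2422; 1923^1024 ≡ 2422^2 = 5866084 ≡ 540; 1849 = 1024 + 512 + 256 + 32 + 16 + 8 + 1, so 1923^1849 ≡ 540·2422·225·1221·1701·1777·1923 ≡ 418 (mod 2537)
  → matches m = 418
Candidate B: 2036^2 = 4145296 ≡ 2375; 2036^4 ≡ 2375^2 = 5640625 ≡ 874; 2036^8 ≡ 874^2 = 763876 ≡ 239; 2036^16 ≡ 239^2 = 57121 ≡ 1307; 2036^32 ≡ 1307^2 = 1708249 ≡ 848; 2036^64 ≡ 848^2 = 719104 ≡ 1133; 2036^128 ≡ 1133^2 = 1283689 ≡ 2504; 2036^256 ≡ 2504^2 = 6270016 ≡ 1089; 2036^512 ≡ 1089^2 = 1185921 ≡ 1142; 2036^1024 ≡ 1142^2 = 1304164 ≡ 146; 1849 = 1024 + 512 + 256 + 32 + 16 + 8 + 1, so 2036^1849 ≡ 146·1142·1089·848·1307·239·2036 ≡ 187 (mod 2537)

A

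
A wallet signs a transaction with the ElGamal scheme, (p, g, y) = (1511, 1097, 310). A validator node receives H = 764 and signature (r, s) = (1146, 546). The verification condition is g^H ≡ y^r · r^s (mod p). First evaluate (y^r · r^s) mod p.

978

Squares mod 1511: 310^1≡310, 310^2≡907, 310^4≡665, 310^8≡1013, 310^16≡200, 310^32≡714, 310^64≡589, 310^128≡902, 310^256≡686, 310^512≡675, 310^1024≡814
1146 = 1024 + 64 + 32 + 16 + 8 + 2, so 310^1146 ≡ 814·589·714·200·1013·907 ≡ 45 (mod 1511)
Squares mod 1511: 1146^1≡1146, 1146^2≡257, 1146^4≡1076, 1146^8≡350, 1146^16≡109, 1146^32≡1304, 1146^64≡541, 1146^128≡1058, 1146^256≡1224, 1146^512≡775
546 = 512 + 32 + 2, so 1146^546 ≡ 775·1304·257 ≡ 1432 (mod 1511)
y^r · r^s ≡ 45·1432 = 64440 ≡ 978 (mod 1511)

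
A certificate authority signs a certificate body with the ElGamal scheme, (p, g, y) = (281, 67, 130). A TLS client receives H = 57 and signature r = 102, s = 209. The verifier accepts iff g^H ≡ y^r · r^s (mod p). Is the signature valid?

valid

Left side g^H mod p:
67^2 = 4489 ≡ 274
67^4 ≡ 274^2 = 75076 ≡ 49
67^8 ≡ 49^2 = 2401 ≡ 153
67^16 ≡ 153^2 = 23409 ≡ 86
67^32 ≡ 86^2 = 7396 ≡ 90
57 = 32 + 16 + 8 + 1, so 67^57 ≡ 90·86·153·67 ≡ 142 (mod 281)
Right side y^r · r^s mod p:
130^2 = 16900 ≡ 40
130^4 ≡ 40^2 = 1600 ≡ 195
130^8 ≡ 195^2 = 38025 ≡ 90
130^16 ≡ 90^2 = 8100 ≡ 232
130^32 ≡ 232^2 = 53824 ≡ 153
130^64 ≡ 153^2 = 23409 ≡ 86
102 = 64 + 32 + 4 + 2, so 130^102 ≡ 86·153·195·40 ≡ 241 (mod 281)
102^2 = 10404 ≡ 7
102^4 ≡ 7^2 = 49
102^8 ≡ 49^2 = 2401 ≡ 153
102^16 ≡ 153^2 = 23409 ≡ 86
102^32 ≡ 86^2 = 7396 ≡ 90
102^64 ≡ 90^2 = 8100 ≡ 232
102^128 ≡ 232^2 = 53824 ≡ 153
209 = 128 + 64 + 16 + 1, so 102^209 ≡ 153·232·86·102 ≡ 151 (mod 281)
241·151 = 36391 ≡ 142 (mod 281)
142 ≡ 142 (mod 281), so the signature is genuine.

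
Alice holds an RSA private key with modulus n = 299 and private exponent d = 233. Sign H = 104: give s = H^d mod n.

Squares mod 299: H^1≡104, H^2≡52, H^4≡13, H^8≡169, H^16≡156, H^32≡117, H^64≡234, H^128≡39
233 = 128 + 64 + 32 + 8 + 1, so H^233 ≡ 39·234·117·169·104 ≡ 52 (mod 299)

52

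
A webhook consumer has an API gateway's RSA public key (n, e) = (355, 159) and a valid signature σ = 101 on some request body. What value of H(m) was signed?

Squares mod 355: σ^1≡101, σ^2≡261, σ^4≡316, σ^8≡101, σ^16≡261, σ^32≡316, σ^64≡101, σ^128≡261
159 = 128 + 16 + 8 + 4 + 2 + 1, so σ^159 ≡ 261·261·101·316·261·101 ≡ 321 (mod 355)

321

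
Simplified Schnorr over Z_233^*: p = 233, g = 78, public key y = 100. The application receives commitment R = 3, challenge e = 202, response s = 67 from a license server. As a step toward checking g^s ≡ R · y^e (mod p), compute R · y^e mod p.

100^202 mod 233 = 157
R · y^e ≡ 3·157 = 471 ≡ 5 (mod 233)

5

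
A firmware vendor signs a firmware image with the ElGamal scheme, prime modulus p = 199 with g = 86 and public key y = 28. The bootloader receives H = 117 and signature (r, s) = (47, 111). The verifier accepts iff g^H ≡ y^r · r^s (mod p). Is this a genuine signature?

genuine

Left side g^H mod p:
86^2 = 7396 ≡ 33
86^4 ≡ 33^2 = 1089 ≡ 94
86^8 ≡ 94^2 = 8836 ≡ 80
86^16 ≡ 80^2 = 6400 ≡ 32
86^32 ≡ 32^2 = 1024 ≡ 29
86^64 ≡ 29^2 = 841 ≡ 45
117 = 64 + 32 + 16 + 4 + 1, so 86^117 ≡ 45·29·32·94·86 ≡ 61 (mod 199)
Right side y^r · r^s mod p:
28^2 = 784 ≡ 187
28^4 ≡ 187^2 = 34969 ≡ 144
28^8 ≡ 144^2 = 20736 ≡ 40
28^16 ≡ 40^2 = 1600 ≡ 8
28^32 ≡ 8^2 = 64
47 = 32 + 8 + 4 + 2 + 1, so 28^47 ≡ 64·40·144·187·28 ≡ 132 (mod 199)
47^2 = 2209 ≡ 20
47^4 ≡ 20^2 = 400 ≡ 2
47^8 ≡ 2^2 = 4
47^16 ≡ 4^2 = 16
47^32 ≡ 16^2 = 256 ≡ 57
47^64 ≡ 57^2 = 3249 ≡ 65
111 = 64 + 32 + 8 + 4 + 2 + 1, so 47^111 ≡ 65·57·4·2·20·47 ≡ 8 (mod 199)
132·8 = 1056 ≡ 61 (mod 199)
61 ≡ 61 (mod 199), so the signature is genuine.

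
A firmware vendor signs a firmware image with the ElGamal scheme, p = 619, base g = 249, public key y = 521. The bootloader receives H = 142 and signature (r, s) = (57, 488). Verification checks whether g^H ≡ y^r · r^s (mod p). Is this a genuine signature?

genuine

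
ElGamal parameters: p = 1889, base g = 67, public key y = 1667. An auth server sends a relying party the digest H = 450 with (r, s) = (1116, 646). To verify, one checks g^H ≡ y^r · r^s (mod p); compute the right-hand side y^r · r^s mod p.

133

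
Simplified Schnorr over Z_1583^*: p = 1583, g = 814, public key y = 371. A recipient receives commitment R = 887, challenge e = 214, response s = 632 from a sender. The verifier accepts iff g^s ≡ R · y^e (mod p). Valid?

yes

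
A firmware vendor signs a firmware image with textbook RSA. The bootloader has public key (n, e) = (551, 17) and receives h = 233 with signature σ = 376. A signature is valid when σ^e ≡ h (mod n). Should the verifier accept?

reject

Squares mod 551: σ^1≡376, σ^2≡320, σ^4≡465, σ^8≡233, σ^16≡291
17 = 16 + 1, so σ^17 ≡ 291·376 ≡ 318 (mod 551)
The recovered value 318 does not match the digest 233.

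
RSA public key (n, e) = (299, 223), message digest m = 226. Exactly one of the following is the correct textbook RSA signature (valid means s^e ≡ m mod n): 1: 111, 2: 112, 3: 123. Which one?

2

Candidate 1: Squares mod 299: 111^1≡111, 111^2≡62, 111^4≡256, 111^8≡55, 111^16≡35, 111^32≡29, 111^64≡243, 111^128≡146; 223 = 128 + 64 + 16 + 8 + 4 + 2 + 1, so 111^223 ≡ 146·243·35·55·256·62·111 ≡ 97 (mod 299)
Candidate 2: Squares mod 299: 112^1≡112, 112^2≡285, 112^4≡196, 112^8≡144, 112^16≡105, 112^32≡261, 112^64≡248, 112^128≡209; 223 = 128 + 64 + 16 + 8 + 4 + 2 + 1, so 112^223 ≡ 209·248·105·144·196·285·112 ≡ 226 (mod 299)
  → matches m = 226
Candidate 3: Squares mod 299: 123^1≡123, 123^2≡179, 123^4≡48, 123^8≡211, 123^16≡269, 123^32≡3, 123^64≡9, 123^128≡81; 223 = 128 + 64 + 16 + 8 + 4 + 2 + 1, so 123^223 ≡ 81·9·269·211·48·179·123 ≡ 98 (mod 299)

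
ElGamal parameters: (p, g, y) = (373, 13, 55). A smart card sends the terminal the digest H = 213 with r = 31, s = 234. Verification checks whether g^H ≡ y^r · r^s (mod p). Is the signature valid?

Left side g^H mod p:
Squares mod 373: 13^1≡13, 13^2≡169, 13^4≡213, 13^8≡236, 13^16≡119, 13^32≡360, 13^64≡169, 13^128≡213
213 = 128 + 64 + 16 + 4 + 1, so 13^213 ≡ 213·169·119·213·13 ≡ 7 (mod 373)
Right side y^r · r^s mod p:
Squares mod 373: 55^1≡55, 55^2≡41, 55^4≡189, 55^8≡286, 55^16≡109
31 = 16 + 8 + 4 + 2 + 1, so 55^31 ≡ 109·286·189·41·55 ≡ 372 (mod 373)
Squares mod 373: 31^1≡31, 31^2≡215, 31^4≡346, 31^8≡356, 31^16≡289, 31^32≡342, 31^64≡215, 31^128≡346
234 = 128 + 64 + 32 + 8 + 2, so 31^234 ≡ 346·215·342·356·215 ≡ 366 (mod 373)
372·366 = 136152 ≡ 7 (mod 373)
7 ≡ 7 (mod 373), so the signature is genuine.

valid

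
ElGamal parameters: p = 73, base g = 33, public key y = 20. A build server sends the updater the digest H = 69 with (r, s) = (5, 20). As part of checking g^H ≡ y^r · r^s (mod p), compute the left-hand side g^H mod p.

33^69 mod 73 = 7

7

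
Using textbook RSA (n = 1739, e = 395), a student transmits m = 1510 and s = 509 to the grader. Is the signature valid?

s^395 mod 1739 = 1262
1262 ≠ 1510, so verification fails.

invalid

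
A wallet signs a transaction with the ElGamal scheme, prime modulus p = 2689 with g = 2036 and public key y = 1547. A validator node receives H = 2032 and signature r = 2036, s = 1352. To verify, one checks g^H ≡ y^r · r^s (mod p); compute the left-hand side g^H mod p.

2036^2032 mod 2689 = 1

1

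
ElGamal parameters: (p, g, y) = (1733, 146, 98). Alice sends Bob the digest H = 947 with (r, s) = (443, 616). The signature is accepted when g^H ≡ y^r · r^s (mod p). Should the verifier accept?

reject

Left side g^H mod p:
Squares mod 1733: 146^1≡146, 146^2≡520, 146^4≡52, 146^8≡971, 146^16≡89, 146^32≡989, 146^64≡709, 146^128≡111, 146^256≡190, 146^512≡1440
947 = 512 + 256 + 128 + 32 + 16 + 2 + 1, so 146^947 ≡ 1440·190·111·989·89·520·146 ≡ 1615 (mod 1733)
Right side y^r · r^s mod p:
Squares mod 1733: 98^1≡98, 98^2≡939, 98^4≡1357, 98^8≡1003, 98^16≡869, 98^32≡1306, 98^64≡364, 98^128≡788, 98^256≡530
443 = 256 + 128 + 32 + 16 + 8 + 2 + 1, so 98^443 ≡ 530·788·1306·869·1003·939·98 ≡ 357 (mod 1733)
Squares mod 1733: 443^1≡443, 443^2≡420, 443^4≡1367, 443^8≡515, 443^16≡76, 443^32≡577, 443^64≡193, 443^128≡856, 443^256≡1410, 443^512≡349
616 = 512 + 64 + 32 + 8, so 443^616 ≡ 349·193·577·515 ≡ 404 (mod 1733)
357·404 = 144228 ≡ 389 (mod 1733)
1615 ≠ 389, so verification fails.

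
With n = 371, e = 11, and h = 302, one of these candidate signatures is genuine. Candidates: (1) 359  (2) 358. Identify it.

2

Candidate 1: 359^2 = 128881 ≡ 144; 359^4 ≡ 144^2 = 20736 ≡ 331; 359^8 ≡ 331^2 = 109561 ≡ 116; 11 = 8 + 2 + 1, so 359^11 ≡ 116·144·359 ≡ 263 (mod 371)
Candidate 2: 358^2 = 128164 ≡ 169; 358^4 ≡ 169^2 = 28561 ≡ 365; 358^8 ≡ 365^2 = 133225 ≡ 36; 11 = 8 + 2 + 1, so 358^11 ≡ 36·169·358 ≡ 302 (mod 371)
  → matches h = 302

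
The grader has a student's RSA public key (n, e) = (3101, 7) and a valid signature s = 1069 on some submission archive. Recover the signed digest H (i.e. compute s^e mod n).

1853

s^2 ≡ 1069^2 = 1142761 ≡ 1593
s^4 ≡ 1593^2 = 2537649 ≡ 1031
7 = 4 + 2 + 1, so s^7 ≡ 1031·1593·1069 ≡ 1853 (mod 3101)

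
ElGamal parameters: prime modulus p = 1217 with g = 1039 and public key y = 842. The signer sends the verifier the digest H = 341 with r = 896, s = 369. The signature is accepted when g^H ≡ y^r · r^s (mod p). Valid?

yes

Left side g^H mod p:
1039^2 = 1079521 ≡ 42
1039^4 ≡ 42^2 = 1764 ≡ 547
1039^8 ≡ 547^2 = 299209 ≡ 1044
1039^16 ≡ 1044^2 = 1089936 ≡ 721
1039^32 ≡ 721^2 = 519841 ≡ 182
1039^64 ≡ 182^2 = 33124 ≡ 265
1039^128 ≡ 265^2 = 70225 ≡ 856
1039^256 ≡ 856^2 = 732736 ≡ 102
341 = 256 + 64 + 16 + 4 + 1, so 1039^341 ≡ 102·265·721·547·1039 ≡ 14 (mod 1217)
Right side y^r · r^s mod p:
842^2 = 708964 ≡ 670
842^4 ≡ 670^2 = 448900 ≡ 1044
842^8 ≡ 1044^2 = 1089936 ≡ 721
842^16 ≡ 721^2 = 519841 ≡ 182
842^32 ≡ 182^2 = 33124 ≡ 265
842^64 ≡ 265^2 = 70225 ≡ 856
842^128 ≡ 856^2 = 732736 ≡ 102
842^256 ≡ 102^2 = 10404 ≡ 668
842^512 ≡ 668^2 = 446224 ≡ 802
896 = 512 + 256 + 128, so 842^896 ≡ 802·668·102 ≡ 555 (mod 1217)
896^2 = 802816 ≡ 813
896^4 ≡ 813^2 = 660969 ≡ 138
896^8 ≡ 138^2 = 19044 ≡ 789
896^16 ≡ 789^2 = 622521 ≡ 634
896^32 ≡ 634^2 = 401956 ≡ 346
896^64 ≡ 346^2 = 119716 ≡ 450
896^128 ≡ 450^2 = 202500 ≡ 478
896^256 ≡ 478^2 = 228484 ≡ 905
369 = 256 + 64 + 32 + 16 + 1, so 896^369 ≡ 905·450·346·634·896 ≡ 1103 (mod 1217)
555·1103 = 612165 ≡ 14 (mod 1217)
14 ≡ 14 (mod 1217), so the signature is genuine.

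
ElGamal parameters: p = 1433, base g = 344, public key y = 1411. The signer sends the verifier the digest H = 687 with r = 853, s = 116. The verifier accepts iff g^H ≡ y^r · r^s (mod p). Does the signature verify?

Left side g^H mod p:
Squares mod 1433: 344^1≡344, 344^2≡830, 344^4≡1060, 344^8≡128, 344^16≡621, 344^32≡164, 344^64≡1102, 344^128≡653, 344^256≡808, 344^512≡849
687 = 512 + 128 + 32 + 8 + 4 + 2 + 1, so 344^687 ≡ 849·653·164·128·1060·830·344 ≡ 1007 (mod 1433)
Right side y^r · r^s mod p:
Squares mod 1433: 1411^1≡1411, 1411^2≡484, 1411^4≡677, 1411^8≡1202, 1411^16≡340, 1411^32≡960, 1411^64≡181, 1411^128≡1235, 1411^256≡513, 1411^512≡930
853 = 512 + 256 + 64 + 16 + 4 + 1, so 1411^853 ≡ 930·513·181·340·677·1411 ≡ 1163 (mod 1433)
Squares mod 1433: 853^1≡853, 853^2≡1078, 853^4≡1354, 853^8≡509, 853^16≡1141, 853^32≡717, 853^64≡1075
116 = 64 + 32 + 16 + 4, so 853^116 ≡ 1075·717·1141·1354 ≡ 734 (mod 1433)
1163·734 = 853642 ≡ 1007 (mod 1433)
1007 ≡ 1007 (mod 1433), so the signature is genuine.

verifies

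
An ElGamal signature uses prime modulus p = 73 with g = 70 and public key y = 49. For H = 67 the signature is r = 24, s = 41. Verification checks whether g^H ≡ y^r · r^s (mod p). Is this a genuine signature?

Left side g^H mod p:
70^2 = 4900 ≡ 9
70^4 ≡ 9^2 = 81 ≡ 8
70^8 ≡ 8^2 = 64
70^16 ≡ 64^2 = 4096 ≡ 8
70^32 ≡ 8^2 = 64
70^64 ≡ 64^2 = 4096 ≡ 8
67 = 64 + 2 + 1, so 70^67 ≡ 8·9·70 ≡ 3 (mod 73)
Right side y^r · r^s mod p:
49^2 = 2401 ≡ 65
49^4 ≡ 65^2 = 4225 ≡ 64
49^8 ≡ 64^2 = 4096 ≡ 8
49^16 ≡ 8^2 = 64
24 = 16 + 8, so 49^24 ≡ 64·8 ≡ 1 (mod 73)
24^2 = 576 ≡ 65
24^4 ≡ 65^2 = 4225 ≡ 64
24^8 ≡ 64^2 = 4096 ≡ 8
24^16 ≡ 8^2 = 64
24^32 ≡ 64^2 = 4096 ≡ 8
41 = 32 + 8 + 1, so 24^41 ≡ 8·8·24 ≡ 3 (mod 73)
1·3 = 3 ≡ 3 (mod 73)
3 ≡ 3 (mod 73), so the signature is genuine.

genuine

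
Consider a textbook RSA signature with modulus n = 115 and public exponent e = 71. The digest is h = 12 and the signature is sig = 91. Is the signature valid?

sig^2 ≡ 91^2 = 8281 ≡ 1
sig^4 ≡ 1^2 = 1
sig^8 ≡ 1^2 = 1
sig^16 ≡ 1^2 = 1
sig^32 ≡ 1^2 = 1
sig^64 ≡ 1^2 = 1
71 = 64 + 4 + 2 + 1, so sig^71 ≡ 1·1·1·91 ≡ 91 (mod 115)
sig^71 mod 115 = 91, but h = 12.

invalid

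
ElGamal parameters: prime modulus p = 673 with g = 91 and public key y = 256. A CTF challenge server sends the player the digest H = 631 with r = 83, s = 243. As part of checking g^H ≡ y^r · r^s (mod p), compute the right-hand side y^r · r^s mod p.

256^2 = 65536 ≡ 255
256^4 ≡ 255^2 = 65025 ≡ 417
256^8 ≡ 417^2 = 173889 ≡ 255
256^16 ≡ 255^2 = 65025 ≡ 417
256^32 ≡ 417^2 = 173889 ≡ 255
256^64 ≡ 255^2 = 65025 ≡ 417
83 = 64 + 16 + 2 + 1, so 256^83 ≡ 417·417·255·256 ≡ 418 (mod 673)
83^2 = 6889 ≡ 159
83^4 ≡ 159^2 = 25281 ≡ 380
83^8 ≡ 380^2 = 144400 ≡ 378
83^16 ≡ 378^2 = 142884 ≡ 208
83^32 ≡ 208^2 = 43264 ≡ 192
83^64 ≡ 192^2 = 36864 ≡ 522
83^128 ≡ 522^2 = 272484 ≡ 592
243 = 128 + 64 + 32 + 16 + 2 + 1, so 83^243 ≡ 592·522·192·208·159·83 ≡ 424 (mod 673)
y^r · r^s ≡ 418·424 = 177232 ≡ 233 (mod 673)

233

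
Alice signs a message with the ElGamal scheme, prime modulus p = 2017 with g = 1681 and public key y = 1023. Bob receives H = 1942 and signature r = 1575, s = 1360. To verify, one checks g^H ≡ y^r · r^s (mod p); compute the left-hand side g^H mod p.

Squares mod 2017: 1681^1≡1681, 1681^2≡1961, 1681^4≡1119, 1681^8≡1621, 1681^16≡1507, 1681^32≡1924, 1681^64≡581, 1681^128≡722, 1681^256≡898, 1681^512≡1621, 1681^1024≡1507
1942 = 1024 + 512 + 256 + 128 + 16 + 4 + 2, so 1681^1942 ≡ 1507·1621·898·722·1507·1119·1961 ≡ 789 (mod 2017)

789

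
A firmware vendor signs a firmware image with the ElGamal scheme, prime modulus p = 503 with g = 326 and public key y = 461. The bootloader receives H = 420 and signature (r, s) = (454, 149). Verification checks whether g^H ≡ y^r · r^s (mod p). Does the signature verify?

does not verify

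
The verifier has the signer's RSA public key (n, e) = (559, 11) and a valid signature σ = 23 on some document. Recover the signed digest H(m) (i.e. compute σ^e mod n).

σ^2 ≡ 23^2 = 529
σ^4 ≡ 529^2 = 279841 ≡ 341
σ^8 ≡ 341^2 = 116281 ≡ 9
11 = 8 + 2 + 1, so σ^11 ≡ 9·529·23 ≡ 498 (mod 559)

498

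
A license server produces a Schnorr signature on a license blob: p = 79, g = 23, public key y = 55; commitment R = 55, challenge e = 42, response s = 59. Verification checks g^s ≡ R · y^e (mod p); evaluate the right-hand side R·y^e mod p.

55

55^2 = 3025 ≡ 23
55^4 ≡ 23^2 = 529 ≡ 55
55^8 ≡ 55^2 = 3025 ≡ 23
55^16 ≡ 23^2 = 529 ≡ 55
55^32 ≡ 55^2 = 3025 ≡ 23
42 = 32 + 8 + 2, so 55^42 ≡ 23·23·23 ≡ 1 (mod 79)
R · y^e ≡ 55·1 = 55 ≡ 55 (mod 79)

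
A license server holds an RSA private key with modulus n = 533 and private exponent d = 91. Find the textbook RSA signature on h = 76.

Squares mod 533: h^1≡76, h^2≡446, h^4≡107, h^8≡256, h^16≡510, h^32≡529, h^64≡16
91 = 64 + 16 + 8 + 2 + 1, so h^91 ≡ 16·510·256·446·76 ≡ 54 (mod 533)

54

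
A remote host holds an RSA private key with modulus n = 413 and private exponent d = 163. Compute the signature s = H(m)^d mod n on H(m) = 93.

345

Squares mod 413: (H(m))^1≡93, (H(m))^2≡389, (H(m))^4≡163, (H(m))^8≡137, (H(m))^16≡184, (H(m))^32≡403, (H(m))^64≡100, (H(m))^128≡88
163 = 128 + 32 + 2 + 1, so (H(m))^163 ≡ 88·403·389·93 ≡ 345 (mod 413)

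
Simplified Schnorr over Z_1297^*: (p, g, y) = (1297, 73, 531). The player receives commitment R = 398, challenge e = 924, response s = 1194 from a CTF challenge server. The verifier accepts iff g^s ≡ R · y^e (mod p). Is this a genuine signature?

forged

g^s mod p:
Squares mod 1297: 73^1≡73, 73^2≡141, 73^4≡426, 73^8≡1193, 73^16≡440, 73^32≡347, 73^64≡1085, 73^128≡846, 73^256≡1069, 73^512≡104, 73^1024≡440
1194 = 1024 + 128 + 32 + 8 + 2, so 73^1194 ≡ 440·846·347·1193·141 ≡ 1020 (mod 1297)
R · y^e mod p:
Squares mod 1297: 531^1≡531, 531^2≡512, 531^4≡150, 531^8≡451, 531^16≡1069, 531^32≡104, 531^64≡440, 531^128≡347, 531^256≡1085, 531^512≡846
924 = 512 + 256 + 128 + 16 + 8 + 4, so 531^924 ≡ 846·1085·347·1069·451·150 ≡ 1127 (mod 1297)
398·1127 = 448546 ≡ 1081 (mod 1297)
1020 ≠ 1081; the check fails.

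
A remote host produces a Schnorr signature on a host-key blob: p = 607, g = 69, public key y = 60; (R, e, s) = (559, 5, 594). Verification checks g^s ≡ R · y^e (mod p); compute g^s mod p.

69^2 = 4761 ≡ 512
69^4 ≡ 512^2 = 262144 ≡ 527
69^8 ≡ 527^2 = 277729 ≡ 330
69^16 ≡ 330^2 = 108900 ≡ 247
69^32 ≡ 247^2 = 61009 ≡ 309
69^64 ≡ 309^2 = 95481 ≡ 182
69^128 ≡ 182^2 = 33124 ≡ 346
69^256 ≡ 346^2 = 119716 ≡ 137
69^512 ≡ 137^2 = 18769 ≡ 559
594 = 512 + 64 + 16 + 2, so 69^594 ≡ 559·182·247·512 ≡ 270 (mod 607)

270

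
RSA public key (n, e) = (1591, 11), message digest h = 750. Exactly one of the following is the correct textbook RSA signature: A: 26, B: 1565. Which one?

Candidate A: 26^2 = 676; 26^4 ≡ 676^2 = 456976 ≡ 359; 26^8 ≡ 359^2 = 128881 ≡ 10; 11 = 8 + 2 + 1, so 26^11 ≡ 10·676·26 ≡ 750 (mod 1591)
  → matches h = 750
Candidate B: 1565^2 = 2449225 ≡ 676; 1565^4 ≡ 676^2 = 456976 ≡ 359; 1565^8 ≡ 359^2 = 128881 ≡ 10; 11 = 8 + 2 + 1, so 1565^11 ≡ 10·676·1565 ≡ 841 (mod 1591)

A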